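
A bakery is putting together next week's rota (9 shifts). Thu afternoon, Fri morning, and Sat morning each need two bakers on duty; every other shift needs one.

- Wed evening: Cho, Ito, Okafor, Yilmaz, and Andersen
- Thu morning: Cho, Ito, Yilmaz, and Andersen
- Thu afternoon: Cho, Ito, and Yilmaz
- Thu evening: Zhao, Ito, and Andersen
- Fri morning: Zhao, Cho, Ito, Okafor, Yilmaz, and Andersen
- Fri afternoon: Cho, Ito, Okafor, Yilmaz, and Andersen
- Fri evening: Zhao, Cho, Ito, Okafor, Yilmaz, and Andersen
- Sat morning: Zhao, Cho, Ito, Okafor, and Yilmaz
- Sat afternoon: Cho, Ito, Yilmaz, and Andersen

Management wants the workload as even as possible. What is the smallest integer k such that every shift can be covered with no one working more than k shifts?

2

With 6 bakers and 12 worker-slots to fill, someone must work at least ⌈12/6⌉ = 2 shifts, so k ≥ 2.
k = 2 works: Wed evening→Okafor, Thu morning→Cho, Thu afternoon→Cho+Ito, Thu evening→Zhao, Fri morning→Yilmaz+Andersen, Fri afternoon→Okafor, Fri evening→Andersen, Sat morning→Zhao+Yilmaz, Sat afternoon→Ito.
Loads: Zhao 2, Cho 2, Ito 2, Okafor 2, Yilmaz 2, Andersen 2 — all ≤ 2.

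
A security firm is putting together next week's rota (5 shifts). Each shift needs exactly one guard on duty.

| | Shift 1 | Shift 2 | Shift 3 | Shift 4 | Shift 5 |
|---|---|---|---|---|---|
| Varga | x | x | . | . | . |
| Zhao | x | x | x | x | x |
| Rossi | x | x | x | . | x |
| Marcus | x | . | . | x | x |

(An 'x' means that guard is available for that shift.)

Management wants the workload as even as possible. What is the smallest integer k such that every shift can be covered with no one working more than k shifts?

2

With 4 guards and 5 worker-slots to fill, someone must work at least ⌈5/4⌉ = 2 shifts, so k ≥ 2.
k = 2 works: Shift 1→Varga, Shift 2→Varga, Shift 3→Zhao, Shift 4→Zhao, Shift 5→Rossi.
Loads: Varga 2, Zhao 2, Rossi 1, Marcus 0 — all ≤ 2.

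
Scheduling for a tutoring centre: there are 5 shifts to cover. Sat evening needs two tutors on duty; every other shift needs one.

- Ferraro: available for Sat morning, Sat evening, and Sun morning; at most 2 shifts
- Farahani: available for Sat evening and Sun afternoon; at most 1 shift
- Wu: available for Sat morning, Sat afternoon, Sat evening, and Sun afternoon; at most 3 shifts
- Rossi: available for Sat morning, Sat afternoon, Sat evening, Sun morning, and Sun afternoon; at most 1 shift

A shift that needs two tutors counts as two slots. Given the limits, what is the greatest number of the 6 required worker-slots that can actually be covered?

6

Total capacity across all tutors is 2+1+3+1 = 7, and 6 slots are needed, so at most 6 can be filled.
An assignment achieving 6: Sat morning→Ferraro, Sat afternoon→Wu, Sat evening→Wu+Rossi, Sun morning→Ferraro, Sun afternoon→Farahani.
Loads: Ferraro 2/2, Farahani 1/1, Wu 2/3, Rossi 1/1.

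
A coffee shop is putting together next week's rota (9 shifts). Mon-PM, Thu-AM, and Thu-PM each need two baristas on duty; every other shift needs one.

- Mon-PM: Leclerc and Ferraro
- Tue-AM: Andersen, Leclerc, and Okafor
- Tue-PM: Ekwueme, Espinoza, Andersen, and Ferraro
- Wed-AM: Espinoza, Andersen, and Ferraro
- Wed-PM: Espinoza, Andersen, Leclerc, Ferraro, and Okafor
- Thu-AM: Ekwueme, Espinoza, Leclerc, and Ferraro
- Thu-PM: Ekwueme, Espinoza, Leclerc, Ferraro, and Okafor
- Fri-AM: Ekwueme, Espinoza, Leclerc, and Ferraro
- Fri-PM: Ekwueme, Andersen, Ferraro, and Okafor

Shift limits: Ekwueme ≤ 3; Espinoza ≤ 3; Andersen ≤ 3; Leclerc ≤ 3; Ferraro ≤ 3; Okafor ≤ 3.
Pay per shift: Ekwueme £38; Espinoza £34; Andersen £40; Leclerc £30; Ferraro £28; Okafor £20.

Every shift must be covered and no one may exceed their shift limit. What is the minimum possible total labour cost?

Mon-PM can only be covered by Leclerc and Ferraro, so that assignment is forced.
Picking the cheapest available barista for each shift independently would cost £308, but that ignores the shift limits.
An optimal schedule: Mon-PM→Ferraro+Leclerc, Tue-AM→Okafor, Tue-PM→Ferraro, Wed-AM→Ferraro, Wed-PM→Espinoza, Thu-AM→Leclerc+Espinoza, Thu-PM→Okafor+Espinoza, Fri-AM→Leclerc, Fri-PM→Okafor.
Total: 28 + 30 + 20 + 28 + 28 + 34 + 30 + 34 + 20 + 34 + 30 + 20 = £336.

£336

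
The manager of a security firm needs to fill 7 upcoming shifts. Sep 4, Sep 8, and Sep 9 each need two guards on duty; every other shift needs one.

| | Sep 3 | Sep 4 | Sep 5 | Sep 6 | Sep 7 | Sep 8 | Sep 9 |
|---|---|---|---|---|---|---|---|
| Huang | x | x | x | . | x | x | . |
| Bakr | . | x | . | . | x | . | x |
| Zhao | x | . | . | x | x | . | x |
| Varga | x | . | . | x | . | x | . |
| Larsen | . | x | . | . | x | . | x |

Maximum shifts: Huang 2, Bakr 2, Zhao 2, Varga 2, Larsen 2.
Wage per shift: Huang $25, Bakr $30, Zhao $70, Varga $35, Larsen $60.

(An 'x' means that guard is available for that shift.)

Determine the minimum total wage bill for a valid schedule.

Sep 5 can only be covered by Huang, so that assignment is forced.
Sep 8 can only be covered by Huang and Varga, so that assignment is forced.
Picking the cheapest available guard for each shift independently would cost $315, but that ignores the shift limits.
An optimal schedule: Sep 3→Varga, Sep 4→Bakr+Larsen, Sep 5→Huang, Sep 6→Zhao, Sep 7→Larsen, Sep 8→Huang+Varga, Sep 9→Bakr+Zhao.
Total: 35 + 30 + 60 + 25 + 70 + 60 + 25 + 35 + 30 + 70 = $440.

$440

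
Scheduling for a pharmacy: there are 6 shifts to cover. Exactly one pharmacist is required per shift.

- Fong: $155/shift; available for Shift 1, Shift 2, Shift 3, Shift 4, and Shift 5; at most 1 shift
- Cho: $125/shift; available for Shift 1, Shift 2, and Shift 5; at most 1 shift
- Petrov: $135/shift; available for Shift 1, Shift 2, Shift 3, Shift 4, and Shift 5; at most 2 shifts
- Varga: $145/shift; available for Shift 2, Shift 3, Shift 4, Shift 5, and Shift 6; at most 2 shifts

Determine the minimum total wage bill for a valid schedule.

Shift 6 can only be covered by Varga, so that assignment is forced.
Picking the cheapest available pharmacist for each shift independently would cost $790, but that ignores the shift limits.
An optimal schedule: Shift 1→Fong, Shift 2→Cho, Shift 3→Petrov, Shift 4→Petrov, Shift 5→Varga, Shift 6→Varga.
Total: 155 + 125 + 135 + 135 + 145 + 145 = $840.

$840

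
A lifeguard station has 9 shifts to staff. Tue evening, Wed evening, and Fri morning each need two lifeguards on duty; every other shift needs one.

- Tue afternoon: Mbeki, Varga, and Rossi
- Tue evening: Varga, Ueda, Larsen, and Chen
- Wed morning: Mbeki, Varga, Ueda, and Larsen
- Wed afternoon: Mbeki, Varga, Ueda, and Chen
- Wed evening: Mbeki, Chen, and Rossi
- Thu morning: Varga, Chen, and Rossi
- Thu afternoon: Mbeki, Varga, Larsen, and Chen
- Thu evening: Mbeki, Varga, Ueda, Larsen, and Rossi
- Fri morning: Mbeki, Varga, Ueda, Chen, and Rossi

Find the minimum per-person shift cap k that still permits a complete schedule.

2

With 6 lifeguards and 12 worker-slots to fill, someone must work at least ⌈12/6⌉ = 2 shifts, so k ≥ 2.
k = 2 works: Tue afternoon→Mbeki, Tue evening→Ueda+Larsen, Wed morning→Varga, Wed afternoon→Ueda, Wed evening→Mbeki+Chen, Thu morning→Varga, Thu afternoon→Larsen, Thu evening→Rossi, Fri morning→Chen+Rossi.
Loads: Mbeki 2, Varga 2, Ueda 2, Larsen 2, Chen 2, Rossi 2 — all ≤ 2.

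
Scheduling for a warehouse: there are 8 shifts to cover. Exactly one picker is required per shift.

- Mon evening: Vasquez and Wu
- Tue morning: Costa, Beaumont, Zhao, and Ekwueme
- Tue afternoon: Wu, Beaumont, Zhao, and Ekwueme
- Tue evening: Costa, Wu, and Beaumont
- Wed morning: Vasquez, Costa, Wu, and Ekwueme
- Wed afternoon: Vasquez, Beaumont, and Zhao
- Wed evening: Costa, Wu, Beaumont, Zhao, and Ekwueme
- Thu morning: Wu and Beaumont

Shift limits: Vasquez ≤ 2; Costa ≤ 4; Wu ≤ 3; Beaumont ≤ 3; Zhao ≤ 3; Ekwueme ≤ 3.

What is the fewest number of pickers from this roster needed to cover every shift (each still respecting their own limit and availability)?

3

8 slots to fill and no one can take more than 4, so at least ⌈8/4⌉ = 2 pickers are needed.
Any 2 pickers together have capacity at most 4+3 = 7 < 8 slots, so 2 can never suffice.
Vasquez, Costa, and Wu alone can cover everything: Mon evening→Vasquez, Tue morning→Costa, Tue afternoon→Wu, Tue evening→Costa, Wed morning→Costa, Wed afternoon→Vasquez, Wed evening→Costa, Thu morning→Wu.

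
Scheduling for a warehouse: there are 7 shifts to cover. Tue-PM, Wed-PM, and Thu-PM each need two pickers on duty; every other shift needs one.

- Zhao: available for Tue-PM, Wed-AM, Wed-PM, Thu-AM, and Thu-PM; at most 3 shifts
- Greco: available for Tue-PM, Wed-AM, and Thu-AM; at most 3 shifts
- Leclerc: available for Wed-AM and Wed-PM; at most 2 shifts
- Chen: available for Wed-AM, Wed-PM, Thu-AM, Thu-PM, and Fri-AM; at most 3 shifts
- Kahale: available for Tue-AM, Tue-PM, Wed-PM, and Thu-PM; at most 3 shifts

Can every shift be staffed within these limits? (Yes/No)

Tue-AM can only be covered by Kahale, so that assignment is forced.
Fri-AM can only be covered by Chen, so that assignment is forced.
One valid schedule: Tue-AM→Kahale, Tue-PM→Zhao+Greco, Wed-AM→Greco, Wed-PM→Leclerc+Chen, Thu-AM→Zhao, Thu-PM→Zhao+Chen, Fri-AM→Chen.
Loads: Zhao 3/3, Greco 2/3, Leclerc 1/2, Chen 3/3, Kahale 1/3 — all within limits.

Yes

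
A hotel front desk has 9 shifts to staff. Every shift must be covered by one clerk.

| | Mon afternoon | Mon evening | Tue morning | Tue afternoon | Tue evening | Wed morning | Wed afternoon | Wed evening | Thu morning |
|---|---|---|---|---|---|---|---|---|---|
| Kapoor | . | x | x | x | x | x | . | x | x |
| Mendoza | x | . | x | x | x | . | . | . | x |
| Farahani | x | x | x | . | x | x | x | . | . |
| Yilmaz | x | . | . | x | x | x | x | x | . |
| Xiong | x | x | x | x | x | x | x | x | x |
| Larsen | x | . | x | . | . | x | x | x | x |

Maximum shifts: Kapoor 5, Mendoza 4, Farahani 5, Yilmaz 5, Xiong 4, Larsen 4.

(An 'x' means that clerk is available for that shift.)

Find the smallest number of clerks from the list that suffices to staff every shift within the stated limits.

2

9 slots to fill and no one can take more than 5, so at least ⌈9/5⌉ = 2 clerks are needed.
Kapoor and Farahani alone can cover everything: Mon afternoon→Farahani, Mon evening→Kapoor, Tue morning→Kapoor, Tue afternoon→Kapoor, Tue evening→Farahani, Wed morning→Farahani, Wed afternoon→Farahani, Wed evening→Kapoor, Thu morning→Kapoor.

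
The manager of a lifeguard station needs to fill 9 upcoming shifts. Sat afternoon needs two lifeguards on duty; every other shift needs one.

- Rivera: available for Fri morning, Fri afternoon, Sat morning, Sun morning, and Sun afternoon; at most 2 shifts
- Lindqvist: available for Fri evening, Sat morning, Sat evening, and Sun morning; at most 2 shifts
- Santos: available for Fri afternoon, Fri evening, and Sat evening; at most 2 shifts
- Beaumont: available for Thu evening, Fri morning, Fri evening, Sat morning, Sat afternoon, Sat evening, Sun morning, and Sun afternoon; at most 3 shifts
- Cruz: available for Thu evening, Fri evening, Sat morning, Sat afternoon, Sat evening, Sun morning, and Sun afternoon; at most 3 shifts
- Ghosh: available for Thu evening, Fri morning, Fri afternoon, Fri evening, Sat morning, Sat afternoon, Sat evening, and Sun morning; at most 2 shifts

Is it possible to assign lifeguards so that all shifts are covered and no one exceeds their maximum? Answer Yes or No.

One valid schedule: Thu evening→Beaumont, Fri morning→Rivera, Fri afternoon→Rivera, Fri evening→Lindqvist, Sat morning→Lindqvist, Sat afternoon→Beaumont+Cruz, Sat evening→Santos, Sun morning→Cruz, Sun afternoon→Beaumont.
Loads: Rivera 2/2, Lindqvist 2/2, Santos 1/2, Beaumont 3/3, Cruz 2/3, Ghosh 0/2 — all within limits.

Yes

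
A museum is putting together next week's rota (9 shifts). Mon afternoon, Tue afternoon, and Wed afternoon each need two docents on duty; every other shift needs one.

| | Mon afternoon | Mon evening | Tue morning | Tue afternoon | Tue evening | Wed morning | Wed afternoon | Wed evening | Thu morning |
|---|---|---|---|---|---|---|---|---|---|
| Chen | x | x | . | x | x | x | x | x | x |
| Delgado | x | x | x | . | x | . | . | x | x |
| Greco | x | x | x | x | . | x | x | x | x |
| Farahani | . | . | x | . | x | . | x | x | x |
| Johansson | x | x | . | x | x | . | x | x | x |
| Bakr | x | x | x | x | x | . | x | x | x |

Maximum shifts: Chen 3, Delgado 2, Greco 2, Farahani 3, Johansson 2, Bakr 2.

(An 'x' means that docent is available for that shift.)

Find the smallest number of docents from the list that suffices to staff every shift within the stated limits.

5

12 slots to fill and no one can take more than 3, so at least ⌈12/3⌉ = 4 docents are needed.
Any 4 docents together have capacity at most 3+3+2+2 = 10 < 12 slots, so 4 can never suffice.
Chen, Delgado, Greco, Farahani, and Johansson alone can cover everything: Mon afternoon→Greco+Johansson, Mon evening→Chen, Tue morning→Delgado, Tue afternoon→Chen+Greco, Tue evening→Delgado, Wed morning→Chen, Wed afternoon→Farahani+Johansson, Wed evening→Farahani, Thu morning→Farahani.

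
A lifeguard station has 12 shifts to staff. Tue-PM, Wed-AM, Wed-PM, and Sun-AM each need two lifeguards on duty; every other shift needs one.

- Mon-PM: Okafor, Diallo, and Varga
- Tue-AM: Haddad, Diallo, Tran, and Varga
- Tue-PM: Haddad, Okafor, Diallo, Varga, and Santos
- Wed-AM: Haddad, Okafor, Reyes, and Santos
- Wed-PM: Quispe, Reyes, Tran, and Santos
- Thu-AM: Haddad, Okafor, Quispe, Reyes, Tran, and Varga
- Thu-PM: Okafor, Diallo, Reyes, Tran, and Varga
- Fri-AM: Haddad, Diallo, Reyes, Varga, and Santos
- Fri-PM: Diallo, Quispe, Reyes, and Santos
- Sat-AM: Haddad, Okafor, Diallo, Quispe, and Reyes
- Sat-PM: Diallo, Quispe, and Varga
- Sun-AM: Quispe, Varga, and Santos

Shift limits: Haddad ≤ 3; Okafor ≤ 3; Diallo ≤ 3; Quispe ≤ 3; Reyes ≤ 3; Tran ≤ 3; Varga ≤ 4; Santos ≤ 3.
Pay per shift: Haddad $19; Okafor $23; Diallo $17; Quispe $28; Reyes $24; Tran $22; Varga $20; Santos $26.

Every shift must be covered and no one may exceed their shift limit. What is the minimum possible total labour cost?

$327

Picking the cheapest available lifeguard for each shift independently would cost $308, but that ignores the shift limits.
An optimal schedule: Mon-PM→Diallo, Tue-AM→Varga, Tue-PM→Haddad+Varga, Wed-AM→Haddad+Okafor, Wed-PM→Tran+Reyes, Thu-AM→Tran, Thu-PM→Tran, Fri-AM→Varga, Fri-PM→Diallo, Sat-AM→Haddad, Sat-PM→Diallo, Sun-AM→Varga+Santos.
Total: 17 + 20 + 19 + 20 + 19 + 23 + 22 + 24 + 22 + 22 + 20 + 17 + 19 + 17 + 20 + 26 = $327.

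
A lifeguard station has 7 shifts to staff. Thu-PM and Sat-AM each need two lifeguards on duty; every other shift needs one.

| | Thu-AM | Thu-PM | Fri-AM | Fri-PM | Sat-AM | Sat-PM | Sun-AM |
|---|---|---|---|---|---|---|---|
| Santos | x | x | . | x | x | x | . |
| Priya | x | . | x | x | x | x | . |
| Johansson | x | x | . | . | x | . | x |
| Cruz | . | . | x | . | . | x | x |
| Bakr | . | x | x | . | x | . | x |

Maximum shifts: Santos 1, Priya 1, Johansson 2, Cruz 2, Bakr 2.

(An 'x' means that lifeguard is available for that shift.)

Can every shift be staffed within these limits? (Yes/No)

Total capacity is 1+1+2+2+2 = 8 but 9 worker-slots are needed — infeasible.

No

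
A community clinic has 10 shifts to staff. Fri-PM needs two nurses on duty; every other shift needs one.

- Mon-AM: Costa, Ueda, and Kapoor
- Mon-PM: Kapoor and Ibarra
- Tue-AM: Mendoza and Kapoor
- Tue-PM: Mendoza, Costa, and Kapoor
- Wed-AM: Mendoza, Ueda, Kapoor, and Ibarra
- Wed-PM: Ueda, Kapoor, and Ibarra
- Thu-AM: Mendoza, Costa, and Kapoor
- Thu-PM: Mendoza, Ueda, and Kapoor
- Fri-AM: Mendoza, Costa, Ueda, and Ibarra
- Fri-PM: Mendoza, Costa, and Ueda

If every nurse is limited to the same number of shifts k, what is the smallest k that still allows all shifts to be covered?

3

With 5 nurses and 11 worker-slots to fill, someone must work at least ⌈11/5⌉ = 3 shifts, so k ≥ 3.
k = 3 works: Mon-AM→Costa, Mon-PM→Kapoor, Tue-AM→Mendoza, Tue-PM→Mendoza, Wed-AM→Kapoor, Wed-PM→Ueda, Thu-AM→Mendoza, Thu-PM→Ueda, Fri-AM→Costa, Fri-PM→Costa+Ueda.
Loads: Mendoza 3, Costa 3, Ueda 3, Kapoor 2, Ibarra 0 — all ≤ 3.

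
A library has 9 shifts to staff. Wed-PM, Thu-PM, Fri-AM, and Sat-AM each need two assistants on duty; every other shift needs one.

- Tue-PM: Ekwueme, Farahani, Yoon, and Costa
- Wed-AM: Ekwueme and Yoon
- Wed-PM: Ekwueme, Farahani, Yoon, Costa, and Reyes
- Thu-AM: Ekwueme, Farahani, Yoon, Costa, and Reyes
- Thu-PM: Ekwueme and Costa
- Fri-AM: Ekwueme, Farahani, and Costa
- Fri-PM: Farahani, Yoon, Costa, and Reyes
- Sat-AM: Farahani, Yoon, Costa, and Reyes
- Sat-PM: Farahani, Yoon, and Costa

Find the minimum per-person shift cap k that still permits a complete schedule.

With 5 assistants and 13 worker-slots to fill, someone must work at least ⌈13/5⌉ = 3 shifts, so k ≥ 3.
k = 3 works: Tue-PM→Farahani, Wed-AM→Ekwueme, Wed-PM→Costa+Reyes, Thu-AM→Yoon, Thu-PM→Ekwueme+Costa, Fri-AM→Ekwueme+Farahani, Fri-PM→Yoon, Sat-AM→Yoon+Costa, Sat-PM→Farahani.
Loads: Ekwueme 3, Farahani 3, Yoon 3, Costa 3, Reyes 1 — all ≤ 3.

3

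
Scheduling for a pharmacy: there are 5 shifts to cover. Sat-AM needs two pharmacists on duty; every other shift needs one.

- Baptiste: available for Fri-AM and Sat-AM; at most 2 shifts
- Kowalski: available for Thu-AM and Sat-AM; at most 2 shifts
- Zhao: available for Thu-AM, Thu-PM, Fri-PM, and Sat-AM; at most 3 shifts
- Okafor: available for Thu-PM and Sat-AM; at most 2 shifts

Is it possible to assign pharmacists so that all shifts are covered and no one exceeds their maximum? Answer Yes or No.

Yes

Fri-AM can only be covered by Baptiste, so that assignment is forced.
Fri-PM can only be covered by Zhao, so that assignment is forced.
One valid schedule: Thu-AM→Kowalski, Thu-PM→Zhao, Fri-AM→Baptiste, Fri-PM→Zhao, Sat-AM→Baptiste+Kowalski.
Loads: Baptiste 2/2, Kowalski 2/2, Zhao 2/3, Okafor 0/2 — all within limits.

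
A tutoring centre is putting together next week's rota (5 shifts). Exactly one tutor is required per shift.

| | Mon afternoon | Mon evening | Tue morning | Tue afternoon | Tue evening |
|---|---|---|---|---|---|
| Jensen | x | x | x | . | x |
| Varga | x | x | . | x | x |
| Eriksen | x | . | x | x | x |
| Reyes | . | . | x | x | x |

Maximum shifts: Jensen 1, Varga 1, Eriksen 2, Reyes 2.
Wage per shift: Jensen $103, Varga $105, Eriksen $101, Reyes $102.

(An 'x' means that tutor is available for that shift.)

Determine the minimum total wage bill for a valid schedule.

$509

Picking the cheapest available tutor for each shift independently would cost $507, but that ignores the shift limits.
An optimal schedule: Mon afternoon→Eriksen, Mon evening→Jensen, Tue morning→Eriksen, Tue afternoon→Reyes, Tue evening→Reyes.
Total: 101 + 103 + 101 + 102 + 102 = $509.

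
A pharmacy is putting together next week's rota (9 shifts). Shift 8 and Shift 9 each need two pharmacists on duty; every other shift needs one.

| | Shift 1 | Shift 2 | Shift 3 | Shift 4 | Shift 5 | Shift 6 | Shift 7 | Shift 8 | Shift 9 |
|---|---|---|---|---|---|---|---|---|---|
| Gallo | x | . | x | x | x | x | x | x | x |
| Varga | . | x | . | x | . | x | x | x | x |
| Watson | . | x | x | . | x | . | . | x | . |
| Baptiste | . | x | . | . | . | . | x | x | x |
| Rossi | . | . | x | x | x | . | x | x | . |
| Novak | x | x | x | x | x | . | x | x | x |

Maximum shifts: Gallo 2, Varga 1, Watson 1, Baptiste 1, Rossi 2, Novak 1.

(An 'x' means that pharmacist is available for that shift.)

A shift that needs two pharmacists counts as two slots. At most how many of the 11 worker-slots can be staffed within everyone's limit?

8

Total capacity across all pharmacists is 2+1+1+1+2+1 = 8, and 11 slots are needed, so at most 8 can be filled.
An assignment achieving 8: Shift 1→Gallo, Shift 2→Varga, Shift 3→Watson, Shift 4→Rossi, Shift 5→Rossi, Shift 6→Gallo, Shift 9→Baptiste+Novak.
Loads: Gallo 2/2, Varga 1/1, Watson 1/1, Baptiste 1/1, Rossi 2/2, Novak 1/1.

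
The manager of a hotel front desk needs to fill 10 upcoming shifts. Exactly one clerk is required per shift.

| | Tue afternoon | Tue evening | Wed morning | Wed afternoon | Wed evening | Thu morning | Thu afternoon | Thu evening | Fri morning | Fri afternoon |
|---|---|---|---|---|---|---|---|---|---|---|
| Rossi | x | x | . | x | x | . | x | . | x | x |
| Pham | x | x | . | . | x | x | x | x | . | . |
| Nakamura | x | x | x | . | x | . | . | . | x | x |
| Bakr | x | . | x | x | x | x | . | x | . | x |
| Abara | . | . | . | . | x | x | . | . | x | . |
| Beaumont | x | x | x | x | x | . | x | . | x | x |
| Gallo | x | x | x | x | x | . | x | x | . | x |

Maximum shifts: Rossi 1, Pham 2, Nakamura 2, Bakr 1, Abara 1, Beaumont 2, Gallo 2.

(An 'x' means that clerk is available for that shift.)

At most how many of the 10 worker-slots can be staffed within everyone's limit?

Total capacity across all clerks is 1+2+2+1+1+2+2 = 11, and 10 slots are needed, so at most 10 can be filled.
An assignment achieving 10: Tue afternoon→Gallo, Tue evening→Beaumont, Wed morning→Nakamura, Wed afternoon→Rossi, Wed evening→Abara, Thu morning→Pham, Thu afternoon→Beaumont, Thu evening→Pham, Fri morning→Nakamura, Fri afternoon→Bakr.
Loads: Rossi 1/1, Pham 2/2, Nakamura 2/2, Bakr 1/1, Abara 1/1, Beaumont 2/2, Gallo 1/2.

10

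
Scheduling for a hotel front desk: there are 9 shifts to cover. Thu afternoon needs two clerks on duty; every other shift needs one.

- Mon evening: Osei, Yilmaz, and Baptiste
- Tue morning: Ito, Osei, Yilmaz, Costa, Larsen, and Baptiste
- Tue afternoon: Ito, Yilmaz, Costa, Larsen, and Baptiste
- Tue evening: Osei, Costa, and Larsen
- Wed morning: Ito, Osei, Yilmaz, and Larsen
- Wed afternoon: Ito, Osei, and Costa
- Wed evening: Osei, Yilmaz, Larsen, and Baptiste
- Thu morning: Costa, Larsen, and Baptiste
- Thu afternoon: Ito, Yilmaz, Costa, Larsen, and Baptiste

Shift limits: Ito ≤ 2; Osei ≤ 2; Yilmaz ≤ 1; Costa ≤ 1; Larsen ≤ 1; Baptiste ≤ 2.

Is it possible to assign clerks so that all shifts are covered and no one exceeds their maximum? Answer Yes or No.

Total capacity is 2+2+1+1+1+2 = 9 but 10 worker-slots are needed — infeasible.

No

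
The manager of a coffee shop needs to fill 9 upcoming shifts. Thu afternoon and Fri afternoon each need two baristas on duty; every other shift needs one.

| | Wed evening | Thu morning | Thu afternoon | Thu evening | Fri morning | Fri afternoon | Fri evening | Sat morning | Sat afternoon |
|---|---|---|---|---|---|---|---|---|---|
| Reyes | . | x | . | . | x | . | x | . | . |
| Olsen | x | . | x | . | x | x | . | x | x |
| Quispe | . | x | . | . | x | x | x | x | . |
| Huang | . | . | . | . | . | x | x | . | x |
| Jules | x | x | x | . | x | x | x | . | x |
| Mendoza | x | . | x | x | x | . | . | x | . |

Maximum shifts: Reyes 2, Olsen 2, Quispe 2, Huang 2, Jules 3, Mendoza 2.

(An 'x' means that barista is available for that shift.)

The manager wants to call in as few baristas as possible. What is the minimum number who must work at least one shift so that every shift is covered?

5

11 slots to fill and no one can take more than 3, so at least ⌈11/3⌉ = 4 baristas are needed.
Any 4 baristas together have capacity at most 3+2+2+2 = 9 < 11 slots, so 4 can never suffice.
Reyes, Olsen, Quispe, Jules, and Mendoza alone can cover everything: Wed evening→Olsen, Thu morning→Reyes, Thu afternoon→Jules+Mendoza, Thu evening→Mendoza, Fri morning→Jules, Fri afternoon→Quispe+Jules, Fri evening→Reyes, Sat morning→Quispe, Sat afternoon→Olsen.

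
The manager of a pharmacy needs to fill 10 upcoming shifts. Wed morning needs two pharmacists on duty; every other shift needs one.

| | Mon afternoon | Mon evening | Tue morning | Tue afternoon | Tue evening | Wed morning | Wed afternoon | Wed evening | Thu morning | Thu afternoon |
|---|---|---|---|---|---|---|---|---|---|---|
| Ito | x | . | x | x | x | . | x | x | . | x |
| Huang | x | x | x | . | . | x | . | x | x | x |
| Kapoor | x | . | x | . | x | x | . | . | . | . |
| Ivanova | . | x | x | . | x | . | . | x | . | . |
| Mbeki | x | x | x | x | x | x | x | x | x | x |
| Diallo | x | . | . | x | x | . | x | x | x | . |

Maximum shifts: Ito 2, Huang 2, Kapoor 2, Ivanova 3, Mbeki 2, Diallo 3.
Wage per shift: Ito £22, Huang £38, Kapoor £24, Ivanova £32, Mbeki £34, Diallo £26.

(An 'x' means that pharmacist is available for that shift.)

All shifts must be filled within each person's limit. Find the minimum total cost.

Picking the cheapest available pharmacist for each shift independently would cost £270, but that ignores the shift limits.
An optimal schedule: Mon afternoon→Kapoor, Mon evening→Ivanova, Tue morning→Ivanova, Tue afternoon→Ito, Tue evening→Diallo, Wed morning→Kapoor+Mbeki, Wed afternoon→Diallo, Wed evening→Ivanova, Thu morning→Diallo, Thu afternoon→Ito.
Total: 24 + 32 + 32 + 22 + 26 + 24 + 34 + 26 + 32 + 26 + 22 = £300.

£300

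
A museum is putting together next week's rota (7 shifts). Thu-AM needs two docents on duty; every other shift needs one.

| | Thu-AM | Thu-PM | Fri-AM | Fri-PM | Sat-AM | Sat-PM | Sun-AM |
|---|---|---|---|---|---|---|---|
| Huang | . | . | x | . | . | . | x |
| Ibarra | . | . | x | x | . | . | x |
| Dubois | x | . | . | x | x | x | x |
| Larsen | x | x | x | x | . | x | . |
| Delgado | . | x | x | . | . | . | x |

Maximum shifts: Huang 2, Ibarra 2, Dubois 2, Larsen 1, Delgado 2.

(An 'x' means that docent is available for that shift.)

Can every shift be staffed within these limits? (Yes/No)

No

Total capacity is 9 and 8 slots are needed, so capacity alone doesn't rule it out.
Shifts {Thu-AM, Sat-AM, Sat-PM} need 4 worker-slots in total, but the docents available for any of those shifts (Dubois and Larsen) can supply at most 3 among them. So no valid schedule exists.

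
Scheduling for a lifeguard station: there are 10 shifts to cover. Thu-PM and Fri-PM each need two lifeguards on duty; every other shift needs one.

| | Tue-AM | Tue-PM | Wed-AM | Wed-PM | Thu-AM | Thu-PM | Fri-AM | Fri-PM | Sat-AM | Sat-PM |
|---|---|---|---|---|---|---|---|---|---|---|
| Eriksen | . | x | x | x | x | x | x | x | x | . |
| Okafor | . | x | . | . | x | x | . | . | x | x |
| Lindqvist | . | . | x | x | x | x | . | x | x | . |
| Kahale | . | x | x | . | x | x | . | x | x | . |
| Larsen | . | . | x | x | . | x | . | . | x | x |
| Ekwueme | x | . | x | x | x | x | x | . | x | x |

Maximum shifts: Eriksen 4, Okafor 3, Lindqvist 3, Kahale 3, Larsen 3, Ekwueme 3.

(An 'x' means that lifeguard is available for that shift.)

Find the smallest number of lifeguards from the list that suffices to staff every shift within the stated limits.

12 slots to fill and no one can take more than 4, so at least ⌈12/4⌉ = 3 lifeguards are needed.
Any 3 lifeguards together have capacity at most 4+3+3 = 10 < 12 slots, so 3 can never suffice.
Eriksen, Okafor, Lindqvist, and Ekwueme alone can cover everything: Tue-AM→Ekwueme, Tue-PM→Eriksen, Wed-AM→Eriksen, Wed-PM→Lindqvist, Thu-AM→Okafor, Thu-PM→Lindqvist+Ekwueme, Fri-AM→Eriksen, Fri-PM→Eriksen+Lindqvist, Sat-AM→Okafor, Sat-PM→Okafor.

4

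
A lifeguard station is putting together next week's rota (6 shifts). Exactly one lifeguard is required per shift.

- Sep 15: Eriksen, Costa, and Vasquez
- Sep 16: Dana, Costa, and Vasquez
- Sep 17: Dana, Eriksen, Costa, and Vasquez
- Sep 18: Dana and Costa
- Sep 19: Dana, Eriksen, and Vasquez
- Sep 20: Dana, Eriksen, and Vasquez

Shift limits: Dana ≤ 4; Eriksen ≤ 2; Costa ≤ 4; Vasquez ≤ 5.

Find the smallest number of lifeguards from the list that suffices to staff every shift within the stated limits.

6 slots to fill and no one can take more than 5, so at least ⌈6/5⌉ = 2 lifeguards are needed.
Dana and Eriksen alone can cover everything: Sep 15→Eriksen, Sep 16→Dana, Sep 17→Dana, Sep 18→Dana, Sep 19→Dana, Sep 20→Eriksen.

2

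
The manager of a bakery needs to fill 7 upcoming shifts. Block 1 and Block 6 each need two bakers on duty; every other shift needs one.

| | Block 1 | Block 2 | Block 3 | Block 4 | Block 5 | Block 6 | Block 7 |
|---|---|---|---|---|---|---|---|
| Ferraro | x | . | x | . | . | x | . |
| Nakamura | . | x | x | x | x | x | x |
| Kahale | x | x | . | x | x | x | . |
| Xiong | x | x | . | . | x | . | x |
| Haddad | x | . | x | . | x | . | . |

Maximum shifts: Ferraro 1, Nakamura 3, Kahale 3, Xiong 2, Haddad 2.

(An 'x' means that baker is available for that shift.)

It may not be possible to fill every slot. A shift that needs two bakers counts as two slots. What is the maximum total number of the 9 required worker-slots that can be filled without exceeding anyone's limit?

Total capacity across all bakers is 1+3+3+2+2 = 11, and 9 slots are needed, so at most 9 can be filled.
An assignment achieving 9: Block 1→Kahale+Xiong, Block 2→Nakamura, Block 3→Haddad, Block 4→Nakamura, Block 5→Kahale, Block 6→Ferraro+Kahale, Block 7→Nakamura.
Loads: Ferraro 1/1, Nakamura 3/3, Kahale 3/3, Xiong 1/2, Haddad 1/2.

9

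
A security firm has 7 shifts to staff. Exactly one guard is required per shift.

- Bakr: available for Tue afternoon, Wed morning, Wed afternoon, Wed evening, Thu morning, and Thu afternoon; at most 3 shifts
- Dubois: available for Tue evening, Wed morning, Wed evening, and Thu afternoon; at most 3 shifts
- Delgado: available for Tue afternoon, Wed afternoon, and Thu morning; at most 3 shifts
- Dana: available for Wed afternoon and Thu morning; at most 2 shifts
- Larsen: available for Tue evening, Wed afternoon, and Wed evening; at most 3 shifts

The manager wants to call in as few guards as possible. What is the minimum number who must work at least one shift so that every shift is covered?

3

7 slots to fill and no one can take more than 3, so at least ⌈7/3⌉ = 3 guards are needed.
Bakr, Dubois, and Delgado alone can cover everything: Tue afternoon→Bakr, Tue evening→Dubois, Wed morning→Bakr, Wed afternoon→Bakr, Wed evening→Dubois, Thu morning→Delgado, Thu afternoon→Dubois.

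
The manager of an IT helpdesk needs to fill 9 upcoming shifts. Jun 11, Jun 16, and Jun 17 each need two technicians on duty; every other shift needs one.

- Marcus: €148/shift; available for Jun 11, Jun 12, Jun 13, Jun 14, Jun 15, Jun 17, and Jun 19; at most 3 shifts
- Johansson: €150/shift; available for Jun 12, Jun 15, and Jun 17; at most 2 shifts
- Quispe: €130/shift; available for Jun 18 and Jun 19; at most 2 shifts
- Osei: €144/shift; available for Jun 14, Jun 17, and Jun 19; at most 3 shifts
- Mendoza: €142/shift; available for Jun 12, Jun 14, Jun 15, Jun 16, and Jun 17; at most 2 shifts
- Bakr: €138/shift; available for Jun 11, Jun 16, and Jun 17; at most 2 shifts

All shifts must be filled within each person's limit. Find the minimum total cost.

Jun 11 can only be covered by Marcus and Bakr, so that assignment is forced.
Jun 13 can only be covered by Marcus, so that assignment is forced.
Jun 16 can only be covered by Mendoza and Bakr, so that assignment is forced.
Picking the cheapest available technician for each shift independently would cost €1680, but that ignores the shift limits.
An optimal schedule: Jun 11→Bakr+Marcus, Jun 12→Mendoza, Jun 13→Marcus, Jun 14→Osei, Jun 15→Marcus, Jun 16→Bakr+Mendoza, Jun 17→Osei+Johansson, Jun 18→Quispe, Jun 19→Quispe.
Total: 138 + 148 + 142 + 148 + 144 + 148 + 138 + 142 + 144 + 150 + 130 + 130 = €1702.

€1702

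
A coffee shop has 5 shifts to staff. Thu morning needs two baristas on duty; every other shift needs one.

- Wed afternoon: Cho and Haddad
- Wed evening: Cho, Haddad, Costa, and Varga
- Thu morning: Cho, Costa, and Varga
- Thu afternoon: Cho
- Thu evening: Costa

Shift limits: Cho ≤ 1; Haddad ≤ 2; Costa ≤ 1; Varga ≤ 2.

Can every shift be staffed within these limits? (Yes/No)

Total capacity is 6 and 6 slots are needed, so capacity alone doesn't rule it out.
Shifts {Thu morning, Thu afternoon, Thu evening} need 4 worker-slots in total, but the baristas available for any of those shifts (Cho, Costa, and Varga) can supply at most 3 among them. So no valid schedule exists.

No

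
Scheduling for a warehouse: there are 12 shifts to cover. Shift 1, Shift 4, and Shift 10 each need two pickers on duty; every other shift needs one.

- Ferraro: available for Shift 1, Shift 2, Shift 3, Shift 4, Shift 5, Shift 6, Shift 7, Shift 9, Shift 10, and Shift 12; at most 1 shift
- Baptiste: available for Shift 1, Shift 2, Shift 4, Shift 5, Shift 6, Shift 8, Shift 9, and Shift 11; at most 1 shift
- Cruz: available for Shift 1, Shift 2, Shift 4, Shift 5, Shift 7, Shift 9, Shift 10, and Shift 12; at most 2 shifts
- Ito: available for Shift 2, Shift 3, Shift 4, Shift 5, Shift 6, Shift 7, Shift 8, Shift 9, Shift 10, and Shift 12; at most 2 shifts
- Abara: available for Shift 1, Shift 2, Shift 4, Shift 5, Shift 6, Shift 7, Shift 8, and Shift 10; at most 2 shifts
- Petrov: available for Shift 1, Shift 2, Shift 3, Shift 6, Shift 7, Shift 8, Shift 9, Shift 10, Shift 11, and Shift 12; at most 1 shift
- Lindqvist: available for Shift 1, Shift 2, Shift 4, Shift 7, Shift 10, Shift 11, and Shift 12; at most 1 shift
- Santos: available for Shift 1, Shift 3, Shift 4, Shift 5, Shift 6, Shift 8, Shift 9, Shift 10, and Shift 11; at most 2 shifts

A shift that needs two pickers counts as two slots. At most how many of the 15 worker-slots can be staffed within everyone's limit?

Total capacity across all pickers is 1+1+2+2+2+1+1+2 = 12, and 15 slots are needed, so at most 12 can be filled.
An assignment achieving 12: Shift 1→Abara+Lindqvist, Shift 3→Ferraro, Shift 4→Santos, Shift 5→Cruz, Shift 6→Ito, Shift 7→Abara, Shift 8→Ito, Shift 9→Petrov, Shift 10→Santos, Shift 11→Baptiste, Shift 12→Cruz.
Loads: Ferraro 1/1, Baptiste 1/1, Cruz 2/2, Ito 2/2, Abara 2/2, Petrov 1/1, Lindqvist 1/1, Santos 2/2.

12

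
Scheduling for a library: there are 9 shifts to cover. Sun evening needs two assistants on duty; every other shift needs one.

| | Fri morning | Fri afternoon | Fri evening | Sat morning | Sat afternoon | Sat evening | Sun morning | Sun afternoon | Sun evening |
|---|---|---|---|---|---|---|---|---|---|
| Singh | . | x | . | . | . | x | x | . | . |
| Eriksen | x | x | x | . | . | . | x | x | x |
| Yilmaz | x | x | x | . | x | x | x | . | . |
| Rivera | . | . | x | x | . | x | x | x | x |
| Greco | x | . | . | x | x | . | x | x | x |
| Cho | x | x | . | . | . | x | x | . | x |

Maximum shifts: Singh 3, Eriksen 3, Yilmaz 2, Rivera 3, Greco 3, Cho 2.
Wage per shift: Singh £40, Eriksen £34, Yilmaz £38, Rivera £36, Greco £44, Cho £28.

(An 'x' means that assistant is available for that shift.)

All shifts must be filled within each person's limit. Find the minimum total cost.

£342

Picking the cheapest available assistant for each shift independently would cost £316, but that ignores the shift limits.
An optimal schedule: Fri morning→Cho, Fri afternoon→Cho, Fri evening→Eriksen, Sat morning→Rivera, Sat afternoon→Yilmaz, Sat evening→Rivera, Sun morning→Yilmaz, Sun afternoon→Eriksen, Sun evening→Eriksen+Rivera.
Total: 28 + 28 + 34 + 36 + 38 + 36 + 38 + 34 + 34 + 36 = £342.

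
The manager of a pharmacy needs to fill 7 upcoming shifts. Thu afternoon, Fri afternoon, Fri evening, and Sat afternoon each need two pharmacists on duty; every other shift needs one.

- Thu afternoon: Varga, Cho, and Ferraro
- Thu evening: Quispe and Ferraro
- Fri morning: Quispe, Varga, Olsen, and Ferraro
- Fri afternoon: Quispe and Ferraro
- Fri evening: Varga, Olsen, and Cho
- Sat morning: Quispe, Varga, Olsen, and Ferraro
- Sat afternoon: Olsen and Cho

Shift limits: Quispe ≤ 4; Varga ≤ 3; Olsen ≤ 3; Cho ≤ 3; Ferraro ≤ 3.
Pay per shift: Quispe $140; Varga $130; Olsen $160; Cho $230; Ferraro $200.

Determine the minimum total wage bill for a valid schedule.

$1760

Fri afternoon can only be covered by Quispe and Ferraro, so that assignment is forced.
Sat afternoon can only be covered by Olsen and Cho, so that assignment is forced.
Picking the cheapest available pharmacist for each shift independently would cost $1750, but that ignores the shift limits.
An optimal schedule: Thu afternoon→Varga+Ferraro, Thu evening→Quispe, Fri morning→Varga, Fri afternoon→Quispe+Ferraro, Fri evening→Varga+Olsen, Sat morning→Quispe, Sat afternoon→Olsen+Cho.
Total: 130 + 200 + 140 + 130 + 140 + 200 + 130 + 160 + 140 + 160 + 230 = $1760.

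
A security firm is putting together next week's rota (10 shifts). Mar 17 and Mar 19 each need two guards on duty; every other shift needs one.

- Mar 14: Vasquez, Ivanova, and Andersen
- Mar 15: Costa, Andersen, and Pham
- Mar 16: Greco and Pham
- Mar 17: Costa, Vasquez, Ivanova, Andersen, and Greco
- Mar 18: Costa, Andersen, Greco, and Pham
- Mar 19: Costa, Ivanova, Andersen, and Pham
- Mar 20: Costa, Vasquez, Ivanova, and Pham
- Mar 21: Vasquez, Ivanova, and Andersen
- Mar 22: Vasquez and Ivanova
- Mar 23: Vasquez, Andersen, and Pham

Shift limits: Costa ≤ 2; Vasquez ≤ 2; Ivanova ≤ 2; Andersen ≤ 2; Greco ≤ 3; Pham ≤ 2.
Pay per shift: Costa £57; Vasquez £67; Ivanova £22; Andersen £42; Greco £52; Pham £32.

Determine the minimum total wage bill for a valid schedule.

Picking the cheapest available guard for each shift independently would cost £334, but that ignores the shift limits.
An optimal schedule: Mar 14→Ivanova, Mar 15→Pham, Mar 16→Greco, Mar 17→Greco+Vasquez, Mar 18→Greco, Mar 19→Andersen+Costa, Mar 20→Costa, Mar 21→Andersen, Mar 22→Ivanova, Mar 23→Pham.
Total: 22 + 32 + 52 + 52 + 67 + 52 + 42 + 57 + 57 + 42 + 22 + 32 = £529.

£529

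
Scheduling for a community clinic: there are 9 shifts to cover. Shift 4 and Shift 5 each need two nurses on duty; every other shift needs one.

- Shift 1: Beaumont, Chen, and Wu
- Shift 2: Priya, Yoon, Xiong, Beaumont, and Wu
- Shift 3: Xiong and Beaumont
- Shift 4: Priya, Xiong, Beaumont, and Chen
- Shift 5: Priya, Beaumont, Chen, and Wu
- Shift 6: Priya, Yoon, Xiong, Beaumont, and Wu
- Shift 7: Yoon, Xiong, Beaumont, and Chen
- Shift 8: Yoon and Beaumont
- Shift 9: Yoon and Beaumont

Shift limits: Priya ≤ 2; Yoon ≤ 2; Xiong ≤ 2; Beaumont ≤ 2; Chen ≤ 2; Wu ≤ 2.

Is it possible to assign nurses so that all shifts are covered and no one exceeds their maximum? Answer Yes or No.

Yes

One valid schedule: Shift 1→Beaumont, Shift 2→Priya, Shift 3→Xiong, Shift 4→Beaumont+Chen, Shift 5→Chen+Wu, Shift 6→Priya, Shift 7→Xiong, Shift 8→Yoon, Shift 9→Yoon.
Loads: Priya 2/2, Yoon 2/2, Xiong 2/2, Beaumont 2/2, Chen 2/2, Wu 1/2 — all within limits.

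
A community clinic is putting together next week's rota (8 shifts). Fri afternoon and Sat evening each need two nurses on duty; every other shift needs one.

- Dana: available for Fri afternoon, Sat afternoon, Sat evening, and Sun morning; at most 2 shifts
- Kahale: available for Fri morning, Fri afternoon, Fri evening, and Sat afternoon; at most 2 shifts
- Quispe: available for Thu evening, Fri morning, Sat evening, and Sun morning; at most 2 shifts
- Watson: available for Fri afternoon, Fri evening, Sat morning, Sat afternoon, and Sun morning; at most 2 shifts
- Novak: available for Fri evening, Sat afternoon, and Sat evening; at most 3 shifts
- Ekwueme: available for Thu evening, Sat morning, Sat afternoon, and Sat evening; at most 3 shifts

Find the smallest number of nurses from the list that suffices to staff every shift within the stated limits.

10 slots to fill and no one can take more than 3, so at least ⌈10/3⌉ = 4 nurses are needed.
Dana, Kahale, Novak, and Ekwueme alone can cover everything: Thu evening→Ekwueme, Fri morning→Kahale, Fri afternoon→Dana+Kahale, Fri evening→Novak, Sat morning→Ekwueme, Sat afternoon→Novak, Sat evening→Novak+Ekwueme, Sun morning→Dana.

4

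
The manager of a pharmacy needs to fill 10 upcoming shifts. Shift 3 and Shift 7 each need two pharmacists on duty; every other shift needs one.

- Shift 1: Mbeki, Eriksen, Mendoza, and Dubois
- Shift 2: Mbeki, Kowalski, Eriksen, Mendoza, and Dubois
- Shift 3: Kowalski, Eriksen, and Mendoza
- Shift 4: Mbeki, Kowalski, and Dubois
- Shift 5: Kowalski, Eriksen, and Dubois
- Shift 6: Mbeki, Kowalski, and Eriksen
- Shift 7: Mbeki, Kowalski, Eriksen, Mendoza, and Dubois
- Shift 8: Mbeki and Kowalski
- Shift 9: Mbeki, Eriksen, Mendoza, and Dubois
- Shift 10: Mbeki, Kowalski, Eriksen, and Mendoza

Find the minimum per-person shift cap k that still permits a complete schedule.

With 5 pharmacists and 12 worker-slots to fill, someone must work at least ⌈12/5⌉ = 3 shifts, so k ≥ 3.
k = 3 works: Shift 1→Eriksen, Shift 2→Mendoza, Shift 3→Kowalski+Eriksen, Shift 4→Mbeki, Shift 5→Kowalski, Shift 6→Mbeki, Shift 7→Mendoza+Dubois, Shift 8→Mbeki, Shift 9→Eriksen, Shift 10→Kowalski.
Loads: Mbeki 3, Kowalski 3, Eriksen 3, Mendoza 2, Dubois 1 — all ≤ 3.

3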